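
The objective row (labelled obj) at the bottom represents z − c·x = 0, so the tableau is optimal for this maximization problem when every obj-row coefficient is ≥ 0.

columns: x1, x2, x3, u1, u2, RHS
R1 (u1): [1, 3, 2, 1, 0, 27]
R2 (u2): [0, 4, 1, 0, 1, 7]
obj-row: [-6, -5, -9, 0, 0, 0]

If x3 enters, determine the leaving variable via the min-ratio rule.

u2

Column x3 entries and ratios — u1: 27/2 = 27/2; u2: 7/1 = 7.
Smallest ratio is 7 in the row of u2, so u2 leaves.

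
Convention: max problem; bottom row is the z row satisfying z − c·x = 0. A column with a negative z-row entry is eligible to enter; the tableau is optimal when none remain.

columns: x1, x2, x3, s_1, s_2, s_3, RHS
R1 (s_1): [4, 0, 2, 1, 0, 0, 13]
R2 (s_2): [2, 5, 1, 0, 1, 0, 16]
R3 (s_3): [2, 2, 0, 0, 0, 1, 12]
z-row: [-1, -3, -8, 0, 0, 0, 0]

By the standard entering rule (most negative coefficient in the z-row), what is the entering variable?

Negative z-row entries: x1: -1, x2: -3, x3: -8.
The most negative is -8 in column x3, so x3 enters.

x3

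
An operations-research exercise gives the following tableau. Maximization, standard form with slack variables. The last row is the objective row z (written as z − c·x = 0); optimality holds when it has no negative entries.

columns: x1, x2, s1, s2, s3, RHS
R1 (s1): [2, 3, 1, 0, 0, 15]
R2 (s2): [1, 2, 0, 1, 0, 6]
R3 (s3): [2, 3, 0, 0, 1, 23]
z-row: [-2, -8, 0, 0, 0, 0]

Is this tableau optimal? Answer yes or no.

The z-row has a negative entry -8 in column x2, so it is not optimal.

no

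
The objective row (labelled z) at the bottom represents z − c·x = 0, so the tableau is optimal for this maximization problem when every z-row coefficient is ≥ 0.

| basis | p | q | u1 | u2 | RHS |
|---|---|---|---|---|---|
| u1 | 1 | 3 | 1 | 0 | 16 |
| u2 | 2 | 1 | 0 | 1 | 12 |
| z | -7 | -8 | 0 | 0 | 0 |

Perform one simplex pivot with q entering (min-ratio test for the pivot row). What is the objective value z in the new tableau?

Ratio test on column q — row 1: 16/3 = 16/3; row 2: 12/1 = 12. Minimum is 16/3 at row 1 (u1 leaves); pivot element 3.
Pivot on row 1; the z-row RHS becomes 0 − (-8)·(16/3) = 128/3.

128/3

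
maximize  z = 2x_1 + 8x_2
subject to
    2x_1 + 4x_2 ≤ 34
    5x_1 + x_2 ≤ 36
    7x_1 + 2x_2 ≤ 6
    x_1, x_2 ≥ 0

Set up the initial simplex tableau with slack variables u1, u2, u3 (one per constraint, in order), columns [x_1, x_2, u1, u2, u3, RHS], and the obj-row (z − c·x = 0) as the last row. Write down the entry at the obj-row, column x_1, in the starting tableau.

-2

The obj-row carries the negated objective coefficients: the x_1 entry is -2.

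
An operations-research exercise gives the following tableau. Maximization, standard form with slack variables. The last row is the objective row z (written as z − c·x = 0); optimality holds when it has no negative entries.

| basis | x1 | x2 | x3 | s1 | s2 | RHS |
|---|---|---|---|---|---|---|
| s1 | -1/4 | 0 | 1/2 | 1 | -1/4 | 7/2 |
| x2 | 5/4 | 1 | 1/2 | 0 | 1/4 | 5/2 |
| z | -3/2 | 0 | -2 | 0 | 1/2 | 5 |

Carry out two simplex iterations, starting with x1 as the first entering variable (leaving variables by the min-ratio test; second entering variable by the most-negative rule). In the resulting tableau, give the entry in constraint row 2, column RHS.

5

Ratio test on column x1 — row 1: entry -1/4 ≤ 0; row 2: (5/2)/(5/4) = 2. Minimum is 2 at row 2 (x2 leaves); pivot element 5/4.
Divide row 2 by 5/4; eliminate column x1 from the other rows.
Second iteration: most negative z-row entry is -7/5 in column x3, so x3 enters.
Ratio test on column x3 — row 1: 4/(3/5) = 20/3; row 2: 2/(2/5) = 5. Minimum is 5 at row 2 (x1 leaves); pivot element 2/5.
Divide row 2 by 2/5; eliminate column x3 from the other rows.
After both pivots, the entry at constraint row 2, column RHS is 5.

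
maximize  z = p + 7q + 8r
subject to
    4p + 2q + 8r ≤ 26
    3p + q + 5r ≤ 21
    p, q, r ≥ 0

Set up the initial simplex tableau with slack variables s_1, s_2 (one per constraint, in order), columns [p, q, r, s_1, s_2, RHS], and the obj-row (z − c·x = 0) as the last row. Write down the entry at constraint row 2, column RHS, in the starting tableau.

21

The RHS of constraint 2 is b_2 = 21.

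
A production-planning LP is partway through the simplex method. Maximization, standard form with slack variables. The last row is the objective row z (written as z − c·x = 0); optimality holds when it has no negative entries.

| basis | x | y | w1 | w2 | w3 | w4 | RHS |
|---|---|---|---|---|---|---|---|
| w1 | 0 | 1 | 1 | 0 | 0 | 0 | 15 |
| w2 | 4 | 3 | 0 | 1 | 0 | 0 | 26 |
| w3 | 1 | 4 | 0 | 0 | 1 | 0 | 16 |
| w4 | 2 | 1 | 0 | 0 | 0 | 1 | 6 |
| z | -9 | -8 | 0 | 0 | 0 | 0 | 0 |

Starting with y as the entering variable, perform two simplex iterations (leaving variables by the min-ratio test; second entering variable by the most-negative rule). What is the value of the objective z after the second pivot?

Ratio test on column y — row 1: 15/1 = 15; row 2: 26/3 = 26/3; row 3: 16/4 = 4; row 4: 6/1 = 6. Minimum is 4 at row 3 (w3 leaves); pivot element 4.
Pivot on row 3; the z-row RHS becomes 0 − (-8)·4 = 32.
Next entering variable (most negative z-row entry -7): x.
Ratio test on column x — row 1: entry -1/4 ≤ 0; row 2: 14/(13/4) = 56/13; row 3: 4/(1/4) = 16; row 4: 2/(7/4) = 8/7. Minimum is 8/7 at row 4 (w4 leaves); pivot element 7/4.
After the second pivot the z-row RHS is 32 − (-7)·(8/7) = 40.

40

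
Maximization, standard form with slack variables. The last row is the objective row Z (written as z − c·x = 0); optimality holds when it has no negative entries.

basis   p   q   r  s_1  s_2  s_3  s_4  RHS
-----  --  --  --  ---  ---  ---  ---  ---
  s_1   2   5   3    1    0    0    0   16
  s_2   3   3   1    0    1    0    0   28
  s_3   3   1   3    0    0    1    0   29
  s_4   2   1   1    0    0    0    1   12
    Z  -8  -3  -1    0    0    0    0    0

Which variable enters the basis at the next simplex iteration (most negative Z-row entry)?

p

Negative Z-row entries: p: -8, q: -3, r: -1.
The most negative is -8 in column p, so p enters.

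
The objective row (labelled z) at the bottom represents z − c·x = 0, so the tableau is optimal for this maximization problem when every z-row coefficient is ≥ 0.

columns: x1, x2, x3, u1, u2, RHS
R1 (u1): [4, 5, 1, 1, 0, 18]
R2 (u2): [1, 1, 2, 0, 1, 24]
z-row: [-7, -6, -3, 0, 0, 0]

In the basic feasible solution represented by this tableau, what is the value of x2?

x2 is not in the basis, so in the current basic feasible solution x2 = 0.

0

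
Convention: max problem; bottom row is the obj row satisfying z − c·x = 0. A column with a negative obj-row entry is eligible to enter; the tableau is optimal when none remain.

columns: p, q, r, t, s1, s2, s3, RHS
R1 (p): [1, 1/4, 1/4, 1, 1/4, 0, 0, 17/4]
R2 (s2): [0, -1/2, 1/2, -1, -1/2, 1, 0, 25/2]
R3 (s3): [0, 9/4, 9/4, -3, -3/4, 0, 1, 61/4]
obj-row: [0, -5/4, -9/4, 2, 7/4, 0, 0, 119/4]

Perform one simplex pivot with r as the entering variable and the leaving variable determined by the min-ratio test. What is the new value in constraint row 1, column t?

Ratio test on column r — row 1: (17/4)/(1/4) = 17; row 2: (25/2)/(1/2) = 25; row 3: (61/4)/(9/4) = 61/9. Minimum is 61/9 at row 3 (s3 leaves); pivot element 9/4.
Divide row 3 by 9/4; eliminate column r from the other rows.
Row 1 update in column t: 1 − (1/4)·(-4/3) = 4/3.

4/3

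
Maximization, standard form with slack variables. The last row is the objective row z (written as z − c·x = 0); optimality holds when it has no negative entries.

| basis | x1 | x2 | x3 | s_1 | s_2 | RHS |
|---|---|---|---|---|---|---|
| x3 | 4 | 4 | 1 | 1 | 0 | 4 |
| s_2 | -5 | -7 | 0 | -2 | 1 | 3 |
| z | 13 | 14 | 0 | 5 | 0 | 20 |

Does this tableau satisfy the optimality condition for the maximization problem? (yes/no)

Every z-row coefficient is ≥ 0, so the tableau is optimal.

yes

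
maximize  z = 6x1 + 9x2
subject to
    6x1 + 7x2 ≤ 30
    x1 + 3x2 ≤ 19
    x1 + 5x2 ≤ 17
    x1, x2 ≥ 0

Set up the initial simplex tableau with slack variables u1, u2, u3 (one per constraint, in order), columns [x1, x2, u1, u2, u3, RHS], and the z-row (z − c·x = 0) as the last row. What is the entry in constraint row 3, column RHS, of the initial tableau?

17

The RHS of constraint 3 is b_3 = 17.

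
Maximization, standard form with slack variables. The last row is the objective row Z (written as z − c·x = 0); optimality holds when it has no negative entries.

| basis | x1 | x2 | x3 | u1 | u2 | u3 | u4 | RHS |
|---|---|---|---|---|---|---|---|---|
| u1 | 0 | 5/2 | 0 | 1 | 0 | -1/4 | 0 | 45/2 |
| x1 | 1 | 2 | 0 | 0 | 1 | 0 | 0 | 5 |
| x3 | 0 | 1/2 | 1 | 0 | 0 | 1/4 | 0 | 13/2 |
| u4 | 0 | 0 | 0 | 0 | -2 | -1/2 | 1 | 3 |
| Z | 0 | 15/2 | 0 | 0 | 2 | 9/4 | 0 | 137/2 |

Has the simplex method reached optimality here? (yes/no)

Every Z-row coefficient is ≥ 0, so the tableau is optimal.

yes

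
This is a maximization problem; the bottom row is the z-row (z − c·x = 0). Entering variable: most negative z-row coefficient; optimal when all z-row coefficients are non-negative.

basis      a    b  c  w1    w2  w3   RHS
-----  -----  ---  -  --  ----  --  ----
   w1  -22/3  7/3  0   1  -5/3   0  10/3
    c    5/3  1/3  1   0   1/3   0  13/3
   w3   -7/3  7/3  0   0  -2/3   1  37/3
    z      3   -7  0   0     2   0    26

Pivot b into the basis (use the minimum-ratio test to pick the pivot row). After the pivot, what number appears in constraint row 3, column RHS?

Ratio test on column b — row 1: (10/3)/(7/3) = 10/7; row 2: (13/3)/(1/3) = 13; row 3: (37/3)/(7/3) = 37/7. Minimum is 10/7 at row 1 (w1 leaves); pivot element 7/3.
Divide row 1 by 7/3; eliminate column b from the other rows.
Row 3 update in column RHS: 37/3 − (7/3)·(10/7) = 9.

9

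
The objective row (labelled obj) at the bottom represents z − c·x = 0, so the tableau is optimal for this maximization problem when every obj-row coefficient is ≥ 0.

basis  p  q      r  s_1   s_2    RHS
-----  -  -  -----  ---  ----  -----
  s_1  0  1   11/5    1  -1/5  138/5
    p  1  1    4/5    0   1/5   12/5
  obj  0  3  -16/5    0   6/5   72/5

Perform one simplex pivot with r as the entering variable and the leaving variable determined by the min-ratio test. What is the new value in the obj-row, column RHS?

24

Ratio test on column r — row 1: (138/5)/(11/5) = 138/11; row 2: (12/5)/(4/5) = 3. Minimum is 3 at row 2 (p leaves); pivot element 4/5.
Divide row 2 by 4/5; eliminate column r from the other rows.
obj-row update in column RHS: 72/5 − (-16/5)·3 = 24.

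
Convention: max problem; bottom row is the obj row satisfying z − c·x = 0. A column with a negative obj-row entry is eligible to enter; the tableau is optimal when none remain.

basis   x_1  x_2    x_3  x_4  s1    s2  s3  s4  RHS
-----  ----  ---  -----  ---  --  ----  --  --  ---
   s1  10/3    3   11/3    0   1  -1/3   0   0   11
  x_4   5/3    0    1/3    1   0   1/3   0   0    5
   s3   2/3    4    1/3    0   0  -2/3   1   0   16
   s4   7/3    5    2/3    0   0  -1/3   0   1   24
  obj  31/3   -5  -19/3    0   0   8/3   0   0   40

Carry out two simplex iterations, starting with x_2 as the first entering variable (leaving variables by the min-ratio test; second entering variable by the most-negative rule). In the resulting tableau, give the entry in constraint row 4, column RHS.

Ratio test on column x_2 — row 1: 11/3 = 11/3; row 2: entry 0 ≤ 0; row 3: 16/4 = 4; row 4: 24/5 = 24/5. Minimum is 11/3 at row 1 (s1 leaves); pivot element 3.
Divide row 1 by 3; eliminate column x_2 from the other rows.
Second iteration: most negative obj-row entry is -2/9 in column x_3, so x_3 enters.
Ratio test on column x_3 — row 1: (11/3)/(11/9) = 3; row 2: 5/(1/3) = 15; row 3: entry -41/9 ≤ 0; row 4: entry -49/9 ≤ 0. Minimum is 3 at row 1 (x_2 leaves); pivot element 11/9.
Divide row 1 by 11/9; eliminate column x_3 from the other rows.
After both pivots, the entry at constraint row 4, column RHS is 22.

22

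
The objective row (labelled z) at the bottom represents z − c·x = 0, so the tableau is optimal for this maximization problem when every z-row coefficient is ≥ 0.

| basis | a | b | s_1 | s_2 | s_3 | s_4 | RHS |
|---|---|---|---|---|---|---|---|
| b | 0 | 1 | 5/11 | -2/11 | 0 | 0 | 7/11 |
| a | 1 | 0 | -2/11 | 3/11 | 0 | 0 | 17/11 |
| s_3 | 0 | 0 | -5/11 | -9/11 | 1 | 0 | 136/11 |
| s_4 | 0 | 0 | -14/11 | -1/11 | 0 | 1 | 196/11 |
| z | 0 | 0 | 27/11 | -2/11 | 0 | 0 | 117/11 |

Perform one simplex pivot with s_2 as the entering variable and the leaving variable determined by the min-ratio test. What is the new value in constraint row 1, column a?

2/3

Ratio test on column s_2 — row 1: entry -2/11 ≤ 0; row 2: (17/11)/(3/11) = 17/3; row 3: entry -9/11 ≤ 0; row 4: entry -1/11 ≤ 0. Minimum is 17/3 at row 2 (a leaves); pivot element 3/11.
Divide row 2 by 3/11; eliminate column s_2 from the other rows.
Row 1 update in column a: 0 − (-2/11)·(11/3) = 2/3.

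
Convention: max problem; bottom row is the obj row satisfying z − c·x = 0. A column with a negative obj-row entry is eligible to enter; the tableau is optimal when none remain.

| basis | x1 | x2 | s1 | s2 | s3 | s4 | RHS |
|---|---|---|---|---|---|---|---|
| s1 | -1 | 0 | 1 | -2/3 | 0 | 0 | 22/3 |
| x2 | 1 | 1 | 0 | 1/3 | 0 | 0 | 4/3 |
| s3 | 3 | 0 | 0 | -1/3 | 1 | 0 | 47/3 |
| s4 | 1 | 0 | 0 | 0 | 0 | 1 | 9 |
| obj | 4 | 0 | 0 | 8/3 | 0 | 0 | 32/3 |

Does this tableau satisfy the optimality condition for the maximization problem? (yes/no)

Every obj-row coefficient is ≥ 0, so the tableau is optimal.

yes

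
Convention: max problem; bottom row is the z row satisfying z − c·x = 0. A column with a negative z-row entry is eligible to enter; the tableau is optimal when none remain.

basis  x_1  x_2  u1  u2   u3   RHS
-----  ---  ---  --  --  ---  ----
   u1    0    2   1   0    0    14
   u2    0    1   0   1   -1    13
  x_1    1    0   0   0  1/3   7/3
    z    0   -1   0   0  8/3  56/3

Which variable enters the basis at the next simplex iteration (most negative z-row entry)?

Negative z-row entries: x_2: -1.
The most negative is -1 in column x_2, so x_2 enters.

x_2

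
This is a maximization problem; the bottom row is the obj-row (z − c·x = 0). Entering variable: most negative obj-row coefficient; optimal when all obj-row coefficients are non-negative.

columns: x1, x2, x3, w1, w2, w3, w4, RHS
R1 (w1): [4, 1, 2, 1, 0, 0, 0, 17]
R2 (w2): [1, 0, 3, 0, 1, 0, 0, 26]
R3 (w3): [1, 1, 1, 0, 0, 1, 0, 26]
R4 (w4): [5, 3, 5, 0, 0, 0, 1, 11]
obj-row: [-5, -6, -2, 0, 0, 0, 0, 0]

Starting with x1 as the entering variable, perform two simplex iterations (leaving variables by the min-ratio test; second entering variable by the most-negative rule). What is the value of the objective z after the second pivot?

22

Ratio test on column x1 — row 1: 17/4 = 17/4; row 2: 26/1 = 26; row 3: 26/1 = 26; row 4: 11/5 = 11/5. Minimum is 11/5 at row 4 (w4 leaves); pivot element 5.
Pivot on row 4; the obj-row RHS becomes 0 − (-5)·(11/5) = 11.
Next entering variable (most negative obj-row entry -3): x2.
Ratio test on column x2 — row 1: entry -7/5 ≤ 0; row 2: entry -3/5 ≤ 0; row 3: (119/5)/(2/5) = 119/2; row 4: (11/5)/(3/5) = 11/3. Minimum is 11/3 at row 4 (x1 leaves); pivot element 3/5.
After the second pivot the obj-row RHS is 11 − (-3)·(11/3) = 22.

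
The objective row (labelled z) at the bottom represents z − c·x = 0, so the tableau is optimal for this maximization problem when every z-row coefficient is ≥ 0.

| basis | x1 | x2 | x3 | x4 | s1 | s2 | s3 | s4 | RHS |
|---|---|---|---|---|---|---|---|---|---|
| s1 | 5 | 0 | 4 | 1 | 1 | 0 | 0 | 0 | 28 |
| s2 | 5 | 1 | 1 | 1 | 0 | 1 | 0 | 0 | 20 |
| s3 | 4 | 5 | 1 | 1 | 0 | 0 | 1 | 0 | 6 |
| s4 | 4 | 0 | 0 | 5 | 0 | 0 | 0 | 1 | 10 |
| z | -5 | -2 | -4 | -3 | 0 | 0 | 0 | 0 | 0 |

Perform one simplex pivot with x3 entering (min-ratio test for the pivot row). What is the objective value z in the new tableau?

Ratio test on column x3 — row 1: 28/4 = 7; row 2: 20/1 = 20; row 3: 6/1 = 6; row 4: entry 0 ≤ 0. Minimum is 6 at row 3 (s3 leaves); pivot element 1.
Pivot on row 3; the z-row RHS becomes 0 − (-4)·6 = 24.

24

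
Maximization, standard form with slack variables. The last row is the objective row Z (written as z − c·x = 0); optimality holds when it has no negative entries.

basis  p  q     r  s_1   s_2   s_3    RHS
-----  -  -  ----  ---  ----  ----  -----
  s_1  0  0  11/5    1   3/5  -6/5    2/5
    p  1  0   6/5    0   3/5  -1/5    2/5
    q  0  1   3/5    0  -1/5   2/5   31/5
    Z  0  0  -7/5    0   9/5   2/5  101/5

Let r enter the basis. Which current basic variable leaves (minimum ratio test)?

s_1

Column r entries and ratios — s_1: (2/5)/(11/5) = 2/11; p: (2/5)/(6/5) = 1/3; q: (31/5)/(3/5) = 31/3.
Smallest ratio is 2/11 in the row of s_1, so s_1 leaves.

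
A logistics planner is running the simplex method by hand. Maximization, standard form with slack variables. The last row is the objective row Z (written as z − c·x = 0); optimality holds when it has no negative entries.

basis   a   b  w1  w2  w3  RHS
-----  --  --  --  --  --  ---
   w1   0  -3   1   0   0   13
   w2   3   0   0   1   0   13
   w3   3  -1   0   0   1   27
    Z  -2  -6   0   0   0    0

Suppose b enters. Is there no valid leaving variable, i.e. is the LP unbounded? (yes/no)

Every constraint-row entry in column b is ≤ 0, so increasing b is unbounded.

yes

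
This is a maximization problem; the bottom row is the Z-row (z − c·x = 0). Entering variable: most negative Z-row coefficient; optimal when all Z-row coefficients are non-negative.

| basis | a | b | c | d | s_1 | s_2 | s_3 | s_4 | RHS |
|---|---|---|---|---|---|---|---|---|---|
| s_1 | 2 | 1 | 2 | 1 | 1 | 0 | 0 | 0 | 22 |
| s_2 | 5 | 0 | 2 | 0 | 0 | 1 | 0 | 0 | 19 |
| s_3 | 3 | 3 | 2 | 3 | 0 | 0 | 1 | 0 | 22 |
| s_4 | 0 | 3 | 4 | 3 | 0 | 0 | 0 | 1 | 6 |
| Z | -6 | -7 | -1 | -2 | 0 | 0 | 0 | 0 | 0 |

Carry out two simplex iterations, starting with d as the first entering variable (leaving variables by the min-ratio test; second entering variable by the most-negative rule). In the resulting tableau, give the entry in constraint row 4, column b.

1

Ratio test on column d — row 1: 22/1 = 22; row 2: entry 0 ≤ 0; row 3: 22/3 = 22/3; row 4: 6/3 = 2. Minimum is 2 at row 4 (s_4 leaves); pivot element 3.
Divide row 4 by 3; eliminate column d from the other rows.
Second iteration: most negative Z-row entry is -6 in column a, so a enters.
Ratio test on column a — row 1: 20/2 = 10; row 2: 19/5 = 19/5; row 3: 16/3 = 16/3; row 4: entry 0 ≤ 0. Minimum is 19/5 at row 2 (s_2 leaves); pivot element 5.
Divide row 2 by 5; eliminate column a from the other rows.
After both pivots, the entry at constraint row 4, column b is 1.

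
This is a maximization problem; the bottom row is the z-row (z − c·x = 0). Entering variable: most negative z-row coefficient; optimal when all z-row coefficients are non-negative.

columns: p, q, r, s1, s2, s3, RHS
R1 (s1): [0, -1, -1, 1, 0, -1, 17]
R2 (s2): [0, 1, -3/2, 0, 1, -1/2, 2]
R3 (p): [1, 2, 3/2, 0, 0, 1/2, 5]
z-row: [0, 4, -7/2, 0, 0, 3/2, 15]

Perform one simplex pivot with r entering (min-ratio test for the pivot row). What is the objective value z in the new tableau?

Ratio test on column r — row 1: entry -1 ≤ 0; row 2: entry -3/2 ≤ 0; row 3: 5/(3/2) = 10/3. Minimum is 10/3 at row 3 (p leaves); pivot element 3/2.
Pivot on row 3; the z-row RHS becomes 15 − (-7/2)·(10/3) = 80/3.

80/3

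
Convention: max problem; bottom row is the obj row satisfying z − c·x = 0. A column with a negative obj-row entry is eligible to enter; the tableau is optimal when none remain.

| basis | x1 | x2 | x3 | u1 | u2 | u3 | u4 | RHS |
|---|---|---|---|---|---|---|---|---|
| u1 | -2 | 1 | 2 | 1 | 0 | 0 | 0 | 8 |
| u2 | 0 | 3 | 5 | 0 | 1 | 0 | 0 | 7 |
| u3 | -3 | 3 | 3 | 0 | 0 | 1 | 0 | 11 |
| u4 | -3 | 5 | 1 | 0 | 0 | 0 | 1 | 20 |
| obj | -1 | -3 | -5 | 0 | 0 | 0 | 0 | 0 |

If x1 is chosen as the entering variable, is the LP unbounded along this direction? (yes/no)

yes

Every constraint-row entry in column x1 is ≤ 0, so increasing x1 is unbounded.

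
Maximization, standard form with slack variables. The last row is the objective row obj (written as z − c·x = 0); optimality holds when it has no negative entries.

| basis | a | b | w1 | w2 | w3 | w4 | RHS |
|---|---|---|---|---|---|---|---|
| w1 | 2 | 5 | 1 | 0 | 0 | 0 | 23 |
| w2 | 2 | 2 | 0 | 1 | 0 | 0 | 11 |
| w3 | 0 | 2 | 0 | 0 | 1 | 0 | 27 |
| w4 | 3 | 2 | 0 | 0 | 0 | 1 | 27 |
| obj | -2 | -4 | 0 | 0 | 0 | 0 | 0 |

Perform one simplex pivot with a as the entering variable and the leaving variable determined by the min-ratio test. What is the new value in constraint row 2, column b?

Ratio test on column a — row 1: 23/2 = 23/2; row 2: 11/2 = 11/2; row 3: entry 0 ≤ 0; row 4: 27/3 = 9. Minimum is 11/2 at row 2 (w2 leaves); pivot element 2.
Divide row 2 by 2; eliminate column a from the other rows.
In the new row 2, the b entry is the old entry divided by the pivot: 2/2 = 1.

1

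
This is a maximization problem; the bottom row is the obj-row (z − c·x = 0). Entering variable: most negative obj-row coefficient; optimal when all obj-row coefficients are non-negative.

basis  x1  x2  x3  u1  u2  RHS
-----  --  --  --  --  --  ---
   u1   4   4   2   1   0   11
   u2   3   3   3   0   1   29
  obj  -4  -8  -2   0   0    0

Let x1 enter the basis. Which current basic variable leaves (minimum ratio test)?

u1

Column x1 entries and ratios — u1: 11/4 = 11/4; u2: 29/3 = 29/3.
Smallest ratio is 11/4 in the row of u1, so u1 leaves.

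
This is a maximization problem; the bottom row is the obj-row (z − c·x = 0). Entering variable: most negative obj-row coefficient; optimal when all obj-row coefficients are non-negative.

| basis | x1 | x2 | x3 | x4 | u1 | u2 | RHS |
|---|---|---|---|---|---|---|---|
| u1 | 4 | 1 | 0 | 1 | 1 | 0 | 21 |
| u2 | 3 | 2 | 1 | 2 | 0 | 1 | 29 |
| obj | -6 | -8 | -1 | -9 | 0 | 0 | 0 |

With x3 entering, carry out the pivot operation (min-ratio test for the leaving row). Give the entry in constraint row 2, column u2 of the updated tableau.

Ratio test on column x3 — row 1: entry 0 ≤ 0; row 2: 29/1 = 29. Minimum is 29 at row 2 (u2 leaves); pivot element 1.
Divide row 2 by 1; eliminate column x3 from the other rows.
In the new row 2, the u2 entry is the old entry divided by the pivot: 1/1 = 1.

1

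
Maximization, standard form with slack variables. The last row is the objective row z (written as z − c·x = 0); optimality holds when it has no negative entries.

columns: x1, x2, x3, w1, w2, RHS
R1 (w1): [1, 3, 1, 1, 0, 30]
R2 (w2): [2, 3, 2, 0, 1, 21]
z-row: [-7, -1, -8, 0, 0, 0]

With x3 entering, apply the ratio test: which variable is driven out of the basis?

Column x3 entries and ratios — w1: 30/1 = 30; w2: 21/2 = 21/2.
Smallest ratio is 21/2 in the row of w2, so w2 leaves.

w2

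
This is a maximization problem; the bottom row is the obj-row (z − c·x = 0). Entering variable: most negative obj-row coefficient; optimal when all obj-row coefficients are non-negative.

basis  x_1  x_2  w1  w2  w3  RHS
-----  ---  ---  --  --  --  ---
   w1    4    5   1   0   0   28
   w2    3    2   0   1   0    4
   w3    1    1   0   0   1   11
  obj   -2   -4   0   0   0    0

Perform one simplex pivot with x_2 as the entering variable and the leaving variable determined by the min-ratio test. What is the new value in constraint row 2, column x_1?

Ratio test on column x_2 — row 1: 28/5 = 28/5; row 2: 4/2 = 2; row 3: 11/1 = 11. Minimum is 2 at row 2 (w2 leaves); pivot element 2.
Divide row 2 by 2; eliminate column x_2 from the other rows.
In the new row 2, the x_1 entry is the old entry divided by the pivot: 3/2 = 3/2.

3/2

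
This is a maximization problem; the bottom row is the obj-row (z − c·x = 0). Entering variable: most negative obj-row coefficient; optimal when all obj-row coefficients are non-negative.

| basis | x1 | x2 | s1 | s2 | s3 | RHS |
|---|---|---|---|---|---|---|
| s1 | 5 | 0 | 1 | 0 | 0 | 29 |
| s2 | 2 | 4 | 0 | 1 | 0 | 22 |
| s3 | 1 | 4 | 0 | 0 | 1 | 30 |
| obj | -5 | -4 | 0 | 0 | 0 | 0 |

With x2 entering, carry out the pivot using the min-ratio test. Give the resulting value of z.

Ratio test on column x2 — row 1: entry 0 ≤ 0; row 2: 22/4 = 11/2; row 3: 30/4 = 15/2. Minimum is 11/2 at row 2 (s2 leaves); pivot element 4.
Pivot on row 2; the obj-row RHS becomes 0 − (-4)·(11/2) = 22.

22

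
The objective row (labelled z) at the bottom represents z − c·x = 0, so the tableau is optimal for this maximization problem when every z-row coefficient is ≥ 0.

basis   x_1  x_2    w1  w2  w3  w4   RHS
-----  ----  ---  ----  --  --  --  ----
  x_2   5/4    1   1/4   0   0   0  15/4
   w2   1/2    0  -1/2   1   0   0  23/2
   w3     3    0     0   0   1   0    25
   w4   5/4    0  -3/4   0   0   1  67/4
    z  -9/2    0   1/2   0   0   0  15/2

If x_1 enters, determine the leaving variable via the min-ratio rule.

Column x_1 entries and ratios — x_2: (15/4)/(5/4) = 3; w2: (23/2)/(1/2) = 23; w3: 25/3 = 25/3; w4: (67/4)/(5/4) = 67/5.
Smallest ratio is 3 in the row of x_2, so x_2 leaves.

x_2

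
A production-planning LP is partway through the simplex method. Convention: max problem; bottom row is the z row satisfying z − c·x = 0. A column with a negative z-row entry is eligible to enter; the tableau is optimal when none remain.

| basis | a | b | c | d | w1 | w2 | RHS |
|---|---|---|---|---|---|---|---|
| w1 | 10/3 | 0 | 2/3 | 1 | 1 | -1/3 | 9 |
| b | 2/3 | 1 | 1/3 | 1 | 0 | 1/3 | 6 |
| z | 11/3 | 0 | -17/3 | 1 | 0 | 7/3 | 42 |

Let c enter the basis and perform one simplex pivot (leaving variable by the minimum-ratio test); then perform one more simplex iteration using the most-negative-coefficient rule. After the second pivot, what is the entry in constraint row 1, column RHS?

15

Ratio test on column c — row 1: 9/(2/3) = 27/2; row 2: 6/(1/3) = 18. Minimum is 27/2 at row 1 (w1 leaves); pivot element 2/3.
Divide row 1 by 2/3; eliminate column c from the other rows.
Second iteration: most negative z-row entry is -1/2 in column w2, so w2 enters.
Ratio test on column w2 — row 1: entry -1/2 ≤ 0; row 2: (3/2)/(1/2) = 3. Minimum is 3 at row 2 (b leaves); pivot element 1/2.
Divide row 2 by 1/2; eliminate column w2 from the other rows.
After both pivots, the entry at constraint row 1, column RHS is 15.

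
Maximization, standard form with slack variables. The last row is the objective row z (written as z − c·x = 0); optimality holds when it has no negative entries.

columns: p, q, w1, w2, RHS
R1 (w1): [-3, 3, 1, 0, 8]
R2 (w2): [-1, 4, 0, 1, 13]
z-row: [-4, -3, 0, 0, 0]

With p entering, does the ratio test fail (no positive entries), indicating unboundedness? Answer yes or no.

yes

Every constraint-row entry in column p is ≤ 0, so increasing p is unbounded.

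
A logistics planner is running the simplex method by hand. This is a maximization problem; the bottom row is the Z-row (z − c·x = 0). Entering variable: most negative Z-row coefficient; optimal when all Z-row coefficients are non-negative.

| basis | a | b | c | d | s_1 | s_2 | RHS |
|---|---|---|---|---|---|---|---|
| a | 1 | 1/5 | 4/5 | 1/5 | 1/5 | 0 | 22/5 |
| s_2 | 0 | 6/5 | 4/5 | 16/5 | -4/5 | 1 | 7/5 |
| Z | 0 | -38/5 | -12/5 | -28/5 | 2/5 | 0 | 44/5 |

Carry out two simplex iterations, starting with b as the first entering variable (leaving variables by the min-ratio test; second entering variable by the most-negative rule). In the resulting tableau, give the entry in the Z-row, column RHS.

76

Ratio test on column b — row 1: (22/5)/(1/5) = 22; row 2: (7/5)/(6/5) = 7/6. Minimum is 7/6 at row 2 (s_2 leaves); pivot element 6/5.
Divide row 2 by 6/5; eliminate column b from the other rows.
Second iteration: most negative Z-row entry is -14/3 in column s_1, so s_1 enters.
Ratio test on column s_1 — row 1: (25/6)/(1/3) = 25/2; row 2: entry -2/3 ≤ 0. Minimum is 25/2 at row 1 (a leaves); pivot element 1/3.
Divide row 1 by 1/3; eliminate column s_1 from the other rows.
After both pivots, the entry at the Z-row, column RHS is 76.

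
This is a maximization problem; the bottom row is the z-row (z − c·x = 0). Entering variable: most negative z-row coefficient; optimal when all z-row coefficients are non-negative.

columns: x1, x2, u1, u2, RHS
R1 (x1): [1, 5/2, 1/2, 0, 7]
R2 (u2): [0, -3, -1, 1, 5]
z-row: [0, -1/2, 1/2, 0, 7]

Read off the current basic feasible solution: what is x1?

7

x1 is basic (row 1); its value is the RHS of that row, 7.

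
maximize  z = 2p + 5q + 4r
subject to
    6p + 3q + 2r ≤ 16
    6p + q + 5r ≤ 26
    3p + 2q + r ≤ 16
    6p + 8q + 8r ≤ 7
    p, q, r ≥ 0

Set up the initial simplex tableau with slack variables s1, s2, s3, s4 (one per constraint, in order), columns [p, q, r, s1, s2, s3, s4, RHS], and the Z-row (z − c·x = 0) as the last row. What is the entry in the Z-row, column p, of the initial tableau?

The Z-row carries the negated objective coefficients: the p entry is -2.

-2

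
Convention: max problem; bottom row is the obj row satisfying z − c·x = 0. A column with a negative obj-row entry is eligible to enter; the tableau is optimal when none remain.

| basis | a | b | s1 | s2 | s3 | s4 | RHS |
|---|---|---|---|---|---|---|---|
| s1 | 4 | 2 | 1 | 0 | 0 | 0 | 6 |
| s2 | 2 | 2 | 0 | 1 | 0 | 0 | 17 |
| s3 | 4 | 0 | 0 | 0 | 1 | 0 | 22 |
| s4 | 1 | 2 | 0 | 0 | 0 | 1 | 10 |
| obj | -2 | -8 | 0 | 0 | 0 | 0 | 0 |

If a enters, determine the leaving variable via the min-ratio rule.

s1

Column a entries and ratios — s1: 6/4 = 3/2; s2: 17/2 = 17/2; s3: 22/4 = 11/2; s4: 10/1 = 10.
Smallest ratio is 3/2 in the row of s1, so s1 leaves.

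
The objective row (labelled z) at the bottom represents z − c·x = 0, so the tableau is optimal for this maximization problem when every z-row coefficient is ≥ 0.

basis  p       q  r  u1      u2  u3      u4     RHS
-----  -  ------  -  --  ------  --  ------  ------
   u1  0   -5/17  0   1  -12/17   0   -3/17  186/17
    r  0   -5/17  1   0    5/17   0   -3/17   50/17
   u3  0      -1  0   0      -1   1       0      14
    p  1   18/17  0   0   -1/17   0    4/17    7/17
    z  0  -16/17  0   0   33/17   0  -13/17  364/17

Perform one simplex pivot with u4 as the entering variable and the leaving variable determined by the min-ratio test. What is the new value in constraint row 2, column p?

3/4

Ratio test on column u4 — row 1: entry -3/17 ≤ 0; row 2: entry -3/17 ≤ 0; row 3: entry 0 ≤ 0; row 4: (7/17)/(4/17) = 7/4. Minimum is 7/4 at row 4 (p leaves); pivot element 4/17.
Divide row 4 by 4/17; eliminate column u4 from the other rows.
Row 2 update in column p: 0 − (-3/17)·(17/4) = 3/4.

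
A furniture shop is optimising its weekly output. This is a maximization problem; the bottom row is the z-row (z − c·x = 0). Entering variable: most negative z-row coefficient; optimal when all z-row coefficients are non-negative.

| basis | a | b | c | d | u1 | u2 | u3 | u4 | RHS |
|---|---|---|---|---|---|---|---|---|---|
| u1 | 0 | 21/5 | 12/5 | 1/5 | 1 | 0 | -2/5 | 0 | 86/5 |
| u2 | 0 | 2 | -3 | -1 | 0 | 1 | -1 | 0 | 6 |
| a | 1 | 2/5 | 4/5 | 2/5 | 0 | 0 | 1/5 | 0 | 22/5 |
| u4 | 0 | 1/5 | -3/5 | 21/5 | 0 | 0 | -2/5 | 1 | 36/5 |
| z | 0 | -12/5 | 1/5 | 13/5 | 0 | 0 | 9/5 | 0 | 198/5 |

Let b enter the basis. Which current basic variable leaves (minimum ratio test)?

u2

Column b entries and ratios — u1: (86/5)/(21/5) = 86/21; u2: 6/2 = 3; a: (22/5)/(2/5) = 11; u4: (36/5)/(1/5) = 36.
Smallest ratio is 3 in the row of u2, so u2 leaves.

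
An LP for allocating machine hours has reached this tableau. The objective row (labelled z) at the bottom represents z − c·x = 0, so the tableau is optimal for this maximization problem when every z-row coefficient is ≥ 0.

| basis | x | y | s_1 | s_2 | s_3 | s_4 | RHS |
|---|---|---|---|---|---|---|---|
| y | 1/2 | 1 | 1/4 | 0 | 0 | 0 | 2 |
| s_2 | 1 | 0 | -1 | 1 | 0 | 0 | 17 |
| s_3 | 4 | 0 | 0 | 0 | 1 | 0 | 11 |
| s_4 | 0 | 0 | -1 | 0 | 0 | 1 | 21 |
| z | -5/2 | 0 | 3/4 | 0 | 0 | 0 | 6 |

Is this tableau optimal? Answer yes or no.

no

The z-row has a negative entry -5/2 in column x, so it is not optimal.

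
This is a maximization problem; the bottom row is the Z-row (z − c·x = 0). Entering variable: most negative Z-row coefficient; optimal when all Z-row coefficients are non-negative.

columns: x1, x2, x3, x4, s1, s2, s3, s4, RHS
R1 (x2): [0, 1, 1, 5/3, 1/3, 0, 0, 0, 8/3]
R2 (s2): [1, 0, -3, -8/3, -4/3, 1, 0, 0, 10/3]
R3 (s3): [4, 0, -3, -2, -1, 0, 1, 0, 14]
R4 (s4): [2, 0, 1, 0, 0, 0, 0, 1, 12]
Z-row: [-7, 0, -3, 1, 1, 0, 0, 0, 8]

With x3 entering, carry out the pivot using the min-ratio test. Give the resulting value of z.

Ratio test on column x3 — row 1: (8/3)/1 = 8/3; row 2: entry -3 ≤ 0; row 3: entry -3 ≤ 0; row 4: 12/1 = 12. Minimum is 8/3 at row 1 (x2 leaves); pivot element 1.
Pivot on row 1; the Z-row RHS becomes 8 − (-3)·(8/3) = 16.

16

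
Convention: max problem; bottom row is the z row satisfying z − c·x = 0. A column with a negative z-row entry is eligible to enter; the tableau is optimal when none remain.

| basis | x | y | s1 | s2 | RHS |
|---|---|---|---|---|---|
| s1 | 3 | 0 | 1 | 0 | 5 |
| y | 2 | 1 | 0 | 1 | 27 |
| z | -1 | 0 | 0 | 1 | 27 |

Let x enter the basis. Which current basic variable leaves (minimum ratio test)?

s1

Column x entries and ratios — s1: 5/3 = 5/3; y: 27/2 = 27/2.
Smallest ratio is 5/3 in the row of s1, so s1 leaves.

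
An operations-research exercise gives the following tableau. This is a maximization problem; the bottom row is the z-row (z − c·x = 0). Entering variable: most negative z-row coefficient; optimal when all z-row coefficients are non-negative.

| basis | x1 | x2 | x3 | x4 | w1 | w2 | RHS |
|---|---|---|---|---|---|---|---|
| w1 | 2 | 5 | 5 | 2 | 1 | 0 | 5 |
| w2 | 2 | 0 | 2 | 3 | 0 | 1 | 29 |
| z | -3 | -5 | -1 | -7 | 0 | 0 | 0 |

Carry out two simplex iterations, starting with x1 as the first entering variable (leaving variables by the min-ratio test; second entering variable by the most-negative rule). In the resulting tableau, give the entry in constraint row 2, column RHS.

43/2

Ratio test on column x1 — row 1: 5/2 = 5/2; row 2: 29/2 = 29/2. Minimum is 5/2 at row 1 (w1 leaves); pivot element 2.
Divide row 1 by 2; eliminate column x1 from the other rows.
Second iteration: most negative z-row entry is -4 in column x4, so x4 enters.
Ratio test on column x4 — row 1: (5/2)/1 = 5/2; row 2: 24/1 = 24. Minimum is 5/2 at row 1 (x1 leaves); pivot element 1.
Divide row 1 by 1; eliminate column x4 from the other rows.
After both pivots, the entry at constraint row 2, column RHS is 43/2.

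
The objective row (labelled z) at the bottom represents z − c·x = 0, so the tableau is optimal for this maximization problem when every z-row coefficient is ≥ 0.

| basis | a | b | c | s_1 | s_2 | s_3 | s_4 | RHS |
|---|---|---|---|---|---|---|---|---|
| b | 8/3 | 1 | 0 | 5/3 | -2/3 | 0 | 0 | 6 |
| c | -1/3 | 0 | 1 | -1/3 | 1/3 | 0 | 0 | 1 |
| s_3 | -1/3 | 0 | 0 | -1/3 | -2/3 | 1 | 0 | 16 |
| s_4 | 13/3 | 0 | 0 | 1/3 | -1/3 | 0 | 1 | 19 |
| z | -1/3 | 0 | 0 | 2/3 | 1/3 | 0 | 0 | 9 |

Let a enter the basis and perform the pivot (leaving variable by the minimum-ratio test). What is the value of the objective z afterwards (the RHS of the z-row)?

Ratio test on column a — row 1: 6/(8/3) = 9/4; row 2: entry -1/3 ≤ 0; row 3: entry -1/3 ≤ 0; row 4: 19/(13/3) = 57/13. Minimum is 9/4 at row 1 (b leaves); pivot element 8/3.
Pivot on row 1; the z-row RHS becomes 9 − (-1/3)·(9/4) = 39/4.

39/4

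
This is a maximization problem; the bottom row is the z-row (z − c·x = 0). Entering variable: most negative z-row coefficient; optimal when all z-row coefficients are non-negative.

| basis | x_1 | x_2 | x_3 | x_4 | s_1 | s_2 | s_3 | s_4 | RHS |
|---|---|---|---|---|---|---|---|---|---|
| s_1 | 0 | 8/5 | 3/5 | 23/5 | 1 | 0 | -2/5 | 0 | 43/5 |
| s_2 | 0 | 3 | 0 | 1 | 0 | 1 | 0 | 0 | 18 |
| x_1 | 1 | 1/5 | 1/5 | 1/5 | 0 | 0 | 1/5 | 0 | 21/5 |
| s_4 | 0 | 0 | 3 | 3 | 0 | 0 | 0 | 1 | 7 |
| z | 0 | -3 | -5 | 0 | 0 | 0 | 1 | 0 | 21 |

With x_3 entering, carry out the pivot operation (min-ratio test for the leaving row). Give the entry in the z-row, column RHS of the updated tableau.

98/3

Ratio test on column x_3 — row 1: (43/5)/(3/5) = 43/3; row 2: entry 0 ≤ 0; row 3: (21/5)/(1/5) = 21; row 4: 7/3 = 7/3. Minimum is 7/3 at row 4 (s_4 leaves); pivot element 3.
Divide row 4 by 3; eliminate column x_3 from the other rows.
z-row update in column RHS: 21 − (-5)·(7/3) = 98/3.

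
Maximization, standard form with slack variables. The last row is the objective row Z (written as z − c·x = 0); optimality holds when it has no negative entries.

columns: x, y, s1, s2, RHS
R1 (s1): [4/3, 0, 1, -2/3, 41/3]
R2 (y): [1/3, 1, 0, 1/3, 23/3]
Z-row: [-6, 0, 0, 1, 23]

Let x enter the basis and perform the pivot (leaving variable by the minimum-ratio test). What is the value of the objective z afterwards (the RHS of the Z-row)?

169/2

Ratio test on column x — row 1: (41/3)/(4/3) = 41/4; row 2: (23/3)/(1/3) = 23. Minimum is 41/4 at row 1 (s1 leaves); pivot element 4/3.
Pivot on row 1; the Z-row RHS becomes 23 − (-6)·(41/4) = 169/2.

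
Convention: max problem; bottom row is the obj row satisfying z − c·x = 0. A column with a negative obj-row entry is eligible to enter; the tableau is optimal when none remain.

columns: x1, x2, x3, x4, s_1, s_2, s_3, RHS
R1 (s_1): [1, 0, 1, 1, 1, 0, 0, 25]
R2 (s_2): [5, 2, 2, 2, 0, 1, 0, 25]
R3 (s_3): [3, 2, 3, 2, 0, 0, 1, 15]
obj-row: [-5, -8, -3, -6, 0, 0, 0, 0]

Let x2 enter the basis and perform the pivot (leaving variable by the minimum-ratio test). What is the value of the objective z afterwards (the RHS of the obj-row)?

60

Ratio test on column x2 — row 1: entry 0 ≤ 0; row 2: 25/2 = 25/2; row 3: 15/2 = 15/2. Minimum is 15/2 at row 3 (s_3 leaves); pivot element 2.
Pivot on row 3; the obj-row RHS becomes 0 − (-8)·(15/2) = 60.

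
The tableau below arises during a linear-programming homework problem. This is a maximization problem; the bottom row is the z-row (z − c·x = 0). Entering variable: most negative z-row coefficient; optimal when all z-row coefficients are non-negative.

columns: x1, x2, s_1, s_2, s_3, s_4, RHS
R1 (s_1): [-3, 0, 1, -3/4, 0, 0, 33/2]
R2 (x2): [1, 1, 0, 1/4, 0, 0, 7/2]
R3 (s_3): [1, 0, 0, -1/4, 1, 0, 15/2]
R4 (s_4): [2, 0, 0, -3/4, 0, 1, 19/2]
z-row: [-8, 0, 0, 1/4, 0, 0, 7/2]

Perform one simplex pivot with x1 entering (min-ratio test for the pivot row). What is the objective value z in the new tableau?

Ratio test on column x1 — row 1: entry -3 ≤ 0; row 2: (7/2)/1 = 7/2; row 3: (15/2)/1 = 15/2; row 4: (19/2)/2 = 19/4. Minimum is 7/2 at row 2 (x2 leaves); pivot element 1.
Pivot on row 2; the z-row RHS becomes 7/2 − (-8)·(7/2) = 63/2.

63/2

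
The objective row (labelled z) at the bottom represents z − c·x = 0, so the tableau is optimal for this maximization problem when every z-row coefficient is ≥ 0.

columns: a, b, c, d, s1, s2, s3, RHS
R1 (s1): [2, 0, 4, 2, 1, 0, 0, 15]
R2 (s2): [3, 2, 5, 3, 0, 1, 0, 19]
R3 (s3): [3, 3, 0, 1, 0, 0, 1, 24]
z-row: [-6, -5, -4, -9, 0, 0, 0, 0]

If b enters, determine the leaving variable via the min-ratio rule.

s3

Column b entries and ratios — s1: 0 ≤ 0, skip; s2: 19/2 = 19/2; s3: 24/3 = 8.
Smallest ratio is 8 in the row of s3, so s3 leaves.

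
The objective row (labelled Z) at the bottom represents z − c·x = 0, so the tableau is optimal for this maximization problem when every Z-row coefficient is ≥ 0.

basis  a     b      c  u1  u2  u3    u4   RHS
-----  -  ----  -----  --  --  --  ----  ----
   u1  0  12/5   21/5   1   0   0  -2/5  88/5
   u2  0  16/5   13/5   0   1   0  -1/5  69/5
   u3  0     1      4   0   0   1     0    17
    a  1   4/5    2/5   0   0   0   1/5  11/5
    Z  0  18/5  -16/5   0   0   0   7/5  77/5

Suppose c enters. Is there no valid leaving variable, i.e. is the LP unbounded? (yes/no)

Column c has positive entries in row(s) 1, 2, 3, 4, so the ratio test bounds it — not unbounded.

no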